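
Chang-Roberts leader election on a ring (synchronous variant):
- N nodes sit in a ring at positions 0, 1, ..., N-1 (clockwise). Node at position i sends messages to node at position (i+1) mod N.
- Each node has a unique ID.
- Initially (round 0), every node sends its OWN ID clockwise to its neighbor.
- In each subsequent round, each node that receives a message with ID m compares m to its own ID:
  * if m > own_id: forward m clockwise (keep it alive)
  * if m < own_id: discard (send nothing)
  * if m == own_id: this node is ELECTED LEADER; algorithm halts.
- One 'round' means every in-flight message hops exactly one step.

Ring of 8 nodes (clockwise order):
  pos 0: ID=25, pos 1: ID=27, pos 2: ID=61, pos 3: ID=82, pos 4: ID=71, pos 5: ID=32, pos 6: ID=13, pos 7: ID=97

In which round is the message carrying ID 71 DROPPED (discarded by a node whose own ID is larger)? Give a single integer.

Round 1: pos1(id27) recv 25: drop; pos2(id61) recv 27: drop; pos3(id82) recv 61: drop; pos4(id71) recv 82: fwd; pos5(id32) recv 71: fwd; pos6(id13) recv 32: fwd; pos7(id97) recv 13: drop; pos0(id25) recv 97: fwd
Round 2: pos5(id32) recv 82: fwd; pos6(id13) recv 71: fwd; pos7(id97) recv 32: drop; pos1(id27) recv 97: fwd
Round 3: pos6(id13) recv 82: fwd; pos7(id97) recv 71: drop; pos2(id61) recv 97: fwd
Round 4: pos7(id97) recv 82: drop; pos3(id82) recv 97: fwd
Round 5: pos4(id71) recv 97: fwd
Round 6: pos5(id32) recv 97: fwd
Round 7: pos6(id13) recv 97: fwd
Round 8: pos7(id97) recv 97: ELECTED
Message ID 71 originates at pos 4; dropped at pos 7 in round 3

Answer: 3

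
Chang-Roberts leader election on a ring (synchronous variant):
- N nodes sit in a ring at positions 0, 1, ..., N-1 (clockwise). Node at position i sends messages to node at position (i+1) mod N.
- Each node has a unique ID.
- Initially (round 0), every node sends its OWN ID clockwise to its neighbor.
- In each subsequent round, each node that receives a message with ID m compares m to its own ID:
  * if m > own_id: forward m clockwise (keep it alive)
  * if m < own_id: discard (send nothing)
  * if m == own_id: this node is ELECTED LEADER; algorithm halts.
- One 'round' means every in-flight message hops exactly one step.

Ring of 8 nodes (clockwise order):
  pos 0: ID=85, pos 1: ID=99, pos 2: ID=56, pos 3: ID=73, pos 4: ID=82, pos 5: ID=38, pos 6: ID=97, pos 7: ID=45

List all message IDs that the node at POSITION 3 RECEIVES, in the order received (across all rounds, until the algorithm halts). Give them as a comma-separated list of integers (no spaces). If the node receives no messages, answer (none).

Round 1: pos1(id99) recv 85: drop; pos2(id56) recv 99: fwd; pos3(id73) recv 56: drop; pos4(id82) recv 73: drop; pos5(id38) recv 82: fwd; pos6(id97) recv 38: drop; pos7(id45) recv 97: fwd; pos0(id85) recv 45: drop
Round 2: pos3(id73) recv 99: fwd; pos6(id97) recv 82: drop; pos0(id85) recv 97: fwd
Round 3: pos4(id82) recv 99: fwd; pos1(id99) recv 97: drop
Round 4: pos5(id38) recv 99: fwd
Round 5: pos6(id97) recv 99: fwd
Round 6: pos7(id45) recv 99: fwd
Round 7: pos0(id85) recv 99: fwd
Round 8: pos1(id99) recv 99: ELECTED

Answer: 56,99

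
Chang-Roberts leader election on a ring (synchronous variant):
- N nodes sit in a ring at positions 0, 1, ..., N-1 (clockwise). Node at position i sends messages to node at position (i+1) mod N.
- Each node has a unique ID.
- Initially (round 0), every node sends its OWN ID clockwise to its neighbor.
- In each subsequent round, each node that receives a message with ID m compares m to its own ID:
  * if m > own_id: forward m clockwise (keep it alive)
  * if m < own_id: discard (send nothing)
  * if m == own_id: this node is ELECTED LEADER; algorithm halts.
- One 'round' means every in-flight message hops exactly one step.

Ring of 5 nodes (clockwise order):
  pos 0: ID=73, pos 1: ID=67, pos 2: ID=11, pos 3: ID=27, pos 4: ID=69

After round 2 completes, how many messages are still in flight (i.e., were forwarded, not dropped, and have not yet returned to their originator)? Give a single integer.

Round 1: pos1(id67) recv 73: fwd; pos2(id11) recv 67: fwd; pos3(id27) recv 11: drop; pos4(id69) recv 27: drop; pos0(id73) recv 69: drop
Round 2: pos2(id11) recv 73: fwd; pos3(id27) recv 67: fwd
After round 2: 2 messages still in flight

Answer: 2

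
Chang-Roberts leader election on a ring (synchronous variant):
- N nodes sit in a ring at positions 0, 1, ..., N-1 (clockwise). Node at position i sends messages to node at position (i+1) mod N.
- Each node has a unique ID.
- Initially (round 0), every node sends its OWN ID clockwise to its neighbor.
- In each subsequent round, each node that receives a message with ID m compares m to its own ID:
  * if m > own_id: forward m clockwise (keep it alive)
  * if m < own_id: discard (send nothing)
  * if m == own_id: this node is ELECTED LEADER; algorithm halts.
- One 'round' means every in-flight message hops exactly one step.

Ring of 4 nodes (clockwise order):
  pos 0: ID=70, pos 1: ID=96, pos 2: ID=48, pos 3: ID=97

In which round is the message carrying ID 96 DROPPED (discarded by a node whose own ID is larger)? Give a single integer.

Round 1: pos1(id96) recv 70: drop; pos2(id48) recv 96: fwd; pos3(id97) recv 48: drop; pos0(id70) recv 97: fwd
Round 2: pos3(id97) recv 96: drop; pos1(id96) recv 97: fwd
Round 3: pos2(id48) recv 97: fwd
Round 4: pos3(id97) recv 97: ELECTED
Message ID 96 originates at pos 1; dropped at pos 3 in round 2

Answer: 2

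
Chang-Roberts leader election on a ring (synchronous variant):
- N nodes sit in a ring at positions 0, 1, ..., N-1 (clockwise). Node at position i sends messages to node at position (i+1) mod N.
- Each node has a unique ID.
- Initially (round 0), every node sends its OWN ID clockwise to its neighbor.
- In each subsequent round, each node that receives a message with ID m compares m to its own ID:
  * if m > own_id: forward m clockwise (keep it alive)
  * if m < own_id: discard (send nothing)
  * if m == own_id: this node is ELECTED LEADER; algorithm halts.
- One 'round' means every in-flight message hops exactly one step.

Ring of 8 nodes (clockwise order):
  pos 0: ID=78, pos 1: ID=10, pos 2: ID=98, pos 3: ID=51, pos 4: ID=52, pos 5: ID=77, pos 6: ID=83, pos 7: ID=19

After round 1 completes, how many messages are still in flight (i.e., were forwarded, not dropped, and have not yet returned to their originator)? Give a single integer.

Answer: 3

Derivation:
Round 1: pos1(id10) recv 78: fwd; pos2(id98) recv 10: drop; pos3(id51) recv 98: fwd; pos4(id52) recv 51: drop; pos5(id77) recv 52: drop; pos6(id83) recv 77: drop; pos7(id19) recv 83: fwd; pos0(id78) recv 19: drop
After round 1: 3 messages still in flight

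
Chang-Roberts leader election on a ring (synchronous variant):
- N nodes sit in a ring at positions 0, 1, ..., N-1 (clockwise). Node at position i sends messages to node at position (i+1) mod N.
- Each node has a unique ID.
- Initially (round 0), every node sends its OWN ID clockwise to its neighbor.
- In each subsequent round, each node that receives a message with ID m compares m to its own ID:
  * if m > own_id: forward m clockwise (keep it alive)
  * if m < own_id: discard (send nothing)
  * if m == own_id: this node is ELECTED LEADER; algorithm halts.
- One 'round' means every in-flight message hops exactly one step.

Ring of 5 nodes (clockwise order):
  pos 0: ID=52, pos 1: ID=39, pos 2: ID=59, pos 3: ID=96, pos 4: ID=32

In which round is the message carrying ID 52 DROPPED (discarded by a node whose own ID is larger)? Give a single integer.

Answer: 2

Derivation:
Round 1: pos1(id39) recv 52: fwd; pos2(id59) recv 39: drop; pos3(id96) recv 59: drop; pos4(id32) recv 96: fwd; pos0(id52) recv 32: drop
Round 2: pos2(id59) recv 52: drop; pos0(id52) recv 96: fwd
Round 3: pos1(id39) recv 96: fwd
Round 4: pos2(id59) recv 96: fwd
Round 5: pos3(id96) recv 96: ELECTED
Message ID 52 originates at pos 0; dropped at pos 2 in round 2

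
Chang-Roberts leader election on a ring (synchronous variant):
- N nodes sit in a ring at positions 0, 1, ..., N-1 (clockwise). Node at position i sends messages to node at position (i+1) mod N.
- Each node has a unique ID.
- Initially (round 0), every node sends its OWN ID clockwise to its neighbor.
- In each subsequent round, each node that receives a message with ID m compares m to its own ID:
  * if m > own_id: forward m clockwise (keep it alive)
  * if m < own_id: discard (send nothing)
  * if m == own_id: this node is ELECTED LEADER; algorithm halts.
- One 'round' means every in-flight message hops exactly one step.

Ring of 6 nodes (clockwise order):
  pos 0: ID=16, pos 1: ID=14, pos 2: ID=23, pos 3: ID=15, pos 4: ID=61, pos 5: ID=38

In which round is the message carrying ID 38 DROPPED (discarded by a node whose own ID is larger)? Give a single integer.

Answer: 5

Derivation:
Round 1: pos1(id14) recv 16: fwd; pos2(id23) recv 14: drop; pos3(id15) recv 23: fwd; pos4(id61) recv 15: drop; pos5(id38) recv 61: fwd; pos0(id16) recv 38: fwd
Round 2: pos2(id23) recv 16: drop; pos4(id61) recv 23: drop; pos0(id16) recv 61: fwd; pos1(id14) recv 38: fwd
Round 3: pos1(id14) recv 61: fwd; pos2(id23) recv 38: fwd
Round 4: pos2(id23) recv 61: fwd; pos3(id15) recv 38: fwd
Round 5: pos3(id15) recv 61: fwd; pos4(id61) recv 38: drop
Round 6: pos4(id61) recv 61: ELECTED
Message ID 38 originates at pos 5; dropped at pos 4 in round 5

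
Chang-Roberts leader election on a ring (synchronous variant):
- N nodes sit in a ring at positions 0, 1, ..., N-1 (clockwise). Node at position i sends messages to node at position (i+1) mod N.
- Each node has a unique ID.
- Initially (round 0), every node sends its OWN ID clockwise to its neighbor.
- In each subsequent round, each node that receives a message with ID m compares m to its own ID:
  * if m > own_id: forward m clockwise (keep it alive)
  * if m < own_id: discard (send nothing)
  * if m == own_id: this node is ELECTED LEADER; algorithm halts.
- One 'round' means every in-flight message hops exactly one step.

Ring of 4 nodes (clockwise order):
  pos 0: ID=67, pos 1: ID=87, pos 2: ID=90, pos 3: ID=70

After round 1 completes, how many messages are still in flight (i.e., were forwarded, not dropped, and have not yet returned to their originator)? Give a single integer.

Round 1: pos1(id87) recv 67: drop; pos2(id90) recv 87: drop; pos3(id70) recv 90: fwd; pos0(id67) recv 70: fwd
After round 1: 2 messages still in flight

Answer: 2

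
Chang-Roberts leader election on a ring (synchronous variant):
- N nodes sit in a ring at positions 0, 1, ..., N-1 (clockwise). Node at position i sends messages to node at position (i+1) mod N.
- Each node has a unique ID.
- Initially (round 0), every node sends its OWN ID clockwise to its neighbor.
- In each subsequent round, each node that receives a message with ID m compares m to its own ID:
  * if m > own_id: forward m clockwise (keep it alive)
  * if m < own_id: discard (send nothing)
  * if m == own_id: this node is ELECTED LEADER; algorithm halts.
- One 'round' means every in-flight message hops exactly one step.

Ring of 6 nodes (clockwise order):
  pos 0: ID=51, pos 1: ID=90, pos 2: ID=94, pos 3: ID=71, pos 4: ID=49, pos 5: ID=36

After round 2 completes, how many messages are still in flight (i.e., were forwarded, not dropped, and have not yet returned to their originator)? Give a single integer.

Answer: 2

Derivation:
Round 1: pos1(id90) recv 51: drop; pos2(id94) recv 90: drop; pos3(id71) recv 94: fwd; pos4(id49) recv 71: fwd; pos5(id36) recv 49: fwd; pos0(id51) recv 36: drop
Round 2: pos4(id49) recv 94: fwd; pos5(id36) recv 71: fwd; pos0(id51) recv 49: drop
After round 2: 2 messages still in flight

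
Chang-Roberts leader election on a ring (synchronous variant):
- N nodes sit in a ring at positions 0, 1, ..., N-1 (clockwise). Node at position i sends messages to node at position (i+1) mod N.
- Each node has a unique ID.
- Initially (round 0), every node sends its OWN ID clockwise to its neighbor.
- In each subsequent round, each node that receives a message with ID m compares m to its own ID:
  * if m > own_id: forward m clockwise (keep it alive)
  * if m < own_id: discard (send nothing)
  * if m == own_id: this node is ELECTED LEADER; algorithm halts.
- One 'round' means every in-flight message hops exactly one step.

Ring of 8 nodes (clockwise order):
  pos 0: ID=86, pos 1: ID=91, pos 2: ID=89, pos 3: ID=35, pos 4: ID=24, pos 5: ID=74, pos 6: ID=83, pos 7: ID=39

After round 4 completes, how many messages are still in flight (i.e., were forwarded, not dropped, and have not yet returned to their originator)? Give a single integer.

Round 1: pos1(id91) recv 86: drop; pos2(id89) recv 91: fwd; pos3(id35) recv 89: fwd; pos4(id24) recv 35: fwd; pos5(id74) recv 24: drop; pos6(id83) recv 74: drop; pos7(id39) recv 83: fwd; pos0(id86) recv 39: drop
Round 2: pos3(id35) recv 91: fwd; pos4(id24) recv 89: fwd; pos5(id74) recv 35: drop; pos0(id86) recv 83: drop
Round 3: pos4(id24) recv 91: fwd; pos5(id74) recv 89: fwd
Round 4: pos5(id74) recv 91: fwd; pos6(id83) recv 89: fwd
After round 4: 2 messages still in flight

Answer: 2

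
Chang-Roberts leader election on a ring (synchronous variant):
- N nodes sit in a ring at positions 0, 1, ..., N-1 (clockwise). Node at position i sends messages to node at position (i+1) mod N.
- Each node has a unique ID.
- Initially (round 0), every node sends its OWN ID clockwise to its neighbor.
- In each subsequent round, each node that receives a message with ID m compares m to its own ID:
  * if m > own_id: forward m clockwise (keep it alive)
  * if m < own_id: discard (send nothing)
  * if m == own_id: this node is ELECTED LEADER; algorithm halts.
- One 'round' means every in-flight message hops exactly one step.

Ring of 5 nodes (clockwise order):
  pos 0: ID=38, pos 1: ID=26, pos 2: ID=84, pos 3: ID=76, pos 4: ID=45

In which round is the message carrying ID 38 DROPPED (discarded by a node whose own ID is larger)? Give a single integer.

Answer: 2

Derivation:
Round 1: pos1(id26) recv 38: fwd; pos2(id84) recv 26: drop; pos3(id76) recv 84: fwd; pos4(id45) recv 76: fwd; pos0(id38) recv 45: fwd
Round 2: pos2(id84) recv 38: drop; pos4(id45) recv 84: fwd; pos0(id38) recv 76: fwd; pos1(id26) recv 45: fwd
Round 3: pos0(id38) recv 84: fwd; pos1(id26) recv 76: fwd; pos2(id84) recv 45: drop
Round 4: pos1(id26) recv 84: fwd; pos2(id84) recv 76: drop
Round 5: pos2(id84) recv 84: ELECTED
Message ID 38 originates at pos 0; dropped at pos 2 in round 2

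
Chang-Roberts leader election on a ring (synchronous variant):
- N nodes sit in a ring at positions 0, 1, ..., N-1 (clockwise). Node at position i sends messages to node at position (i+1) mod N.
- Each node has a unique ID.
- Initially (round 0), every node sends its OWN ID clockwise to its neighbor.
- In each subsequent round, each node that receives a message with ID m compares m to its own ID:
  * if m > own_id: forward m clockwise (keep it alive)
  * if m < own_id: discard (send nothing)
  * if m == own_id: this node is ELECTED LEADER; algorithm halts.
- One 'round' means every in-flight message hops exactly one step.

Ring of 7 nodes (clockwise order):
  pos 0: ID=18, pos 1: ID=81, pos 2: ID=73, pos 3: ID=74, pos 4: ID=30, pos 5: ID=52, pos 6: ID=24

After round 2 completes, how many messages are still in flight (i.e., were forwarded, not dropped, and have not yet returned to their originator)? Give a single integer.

Round 1: pos1(id81) recv 18: drop; pos2(id73) recv 81: fwd; pos3(id74) recv 73: drop; pos4(id30) recv 74: fwd; pos5(id52) recv 30: drop; pos6(id24) recv 52: fwd; pos0(id18) recv 24: fwd
Round 2: pos3(id74) recv 81: fwd; pos5(id52) recv 74: fwd; pos0(id18) recv 52: fwd; pos1(id81) recv 24: drop
After round 2: 3 messages still in flight

Answer: 3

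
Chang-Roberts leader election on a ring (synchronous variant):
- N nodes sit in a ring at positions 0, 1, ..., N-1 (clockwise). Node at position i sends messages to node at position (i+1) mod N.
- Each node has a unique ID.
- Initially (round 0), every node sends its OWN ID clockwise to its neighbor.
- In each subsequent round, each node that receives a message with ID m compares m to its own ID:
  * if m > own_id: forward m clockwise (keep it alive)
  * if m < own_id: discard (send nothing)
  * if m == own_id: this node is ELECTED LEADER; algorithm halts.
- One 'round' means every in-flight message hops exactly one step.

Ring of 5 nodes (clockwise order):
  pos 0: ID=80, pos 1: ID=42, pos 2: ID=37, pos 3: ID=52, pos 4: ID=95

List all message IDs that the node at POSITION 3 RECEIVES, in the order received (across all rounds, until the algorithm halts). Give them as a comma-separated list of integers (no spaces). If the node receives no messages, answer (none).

Round 1: pos1(id42) recv 80: fwd; pos2(id37) recv 42: fwd; pos3(id52) recv 37: drop; pos4(id95) recv 52: drop; pos0(id80) recv 95: fwd
Round 2: pos2(id37) recv 80: fwd; pos3(id52) recv 42: drop; pos1(id42) recv 95: fwd
Round 3: pos3(id52) recv 80: fwd; pos2(id37) recv 95: fwd
Round 4: pos4(id95) recv 80: drop; pos3(id52) recv 95: fwd
Round 5: pos4(id95) recv 95: ELECTED

Answer: 37,42,80,95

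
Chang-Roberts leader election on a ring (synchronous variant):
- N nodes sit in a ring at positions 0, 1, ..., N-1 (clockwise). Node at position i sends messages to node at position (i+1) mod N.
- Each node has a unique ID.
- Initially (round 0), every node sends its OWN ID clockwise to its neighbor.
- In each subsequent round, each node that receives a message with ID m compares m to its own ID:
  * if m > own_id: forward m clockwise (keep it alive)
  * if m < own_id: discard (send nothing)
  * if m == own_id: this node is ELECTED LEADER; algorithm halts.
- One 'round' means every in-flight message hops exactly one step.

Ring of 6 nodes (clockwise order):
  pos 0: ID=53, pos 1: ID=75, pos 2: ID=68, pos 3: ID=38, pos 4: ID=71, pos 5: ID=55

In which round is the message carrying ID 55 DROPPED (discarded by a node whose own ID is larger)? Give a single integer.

Round 1: pos1(id75) recv 53: drop; pos2(id68) recv 75: fwd; pos3(id38) recv 68: fwd; pos4(id71) recv 38: drop; pos5(id55) recv 71: fwd; pos0(id53) recv 55: fwd
Round 2: pos3(id38) recv 75: fwd; pos4(id71) recv 68: drop; pos0(id53) recv 71: fwd; pos1(id75) recv 55: drop
Round 3: pos4(id71) recv 75: fwd; pos1(id75) recv 71: drop
Round 4: pos5(id55) recv 75: fwd
Round 5: pos0(id53) recv 75: fwd
Round 6: pos1(id75) recv 75: ELECTED
Message ID 55 originates at pos 5; dropped at pos 1 in round 2

Answer: 2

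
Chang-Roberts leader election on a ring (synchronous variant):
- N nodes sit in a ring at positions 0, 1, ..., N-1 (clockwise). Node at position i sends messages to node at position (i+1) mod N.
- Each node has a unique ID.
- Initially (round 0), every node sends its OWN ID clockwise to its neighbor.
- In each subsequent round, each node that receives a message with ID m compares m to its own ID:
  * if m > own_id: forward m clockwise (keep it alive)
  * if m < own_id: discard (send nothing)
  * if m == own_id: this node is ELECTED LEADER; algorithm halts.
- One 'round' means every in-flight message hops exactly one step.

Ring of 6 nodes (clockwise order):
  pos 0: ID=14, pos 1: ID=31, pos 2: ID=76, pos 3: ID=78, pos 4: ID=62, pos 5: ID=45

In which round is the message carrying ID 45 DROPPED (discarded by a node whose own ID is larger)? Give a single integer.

Answer: 3

Derivation:
Round 1: pos1(id31) recv 14: drop; pos2(id76) recv 31: drop; pos3(id78) recv 76: drop; pos4(id62) recv 78: fwd; pos5(id45) recv 62: fwd; pos0(id14) recv 45: fwd
Round 2: pos5(id45) recv 78: fwd; pos0(id14) recv 62: fwd; pos1(id31) recv 45: fwd
Round 3: pos0(id14) recv 78: fwd; pos1(id31) recv 62: fwd; pos2(id76) recv 45: drop
Round 4: pos1(id31) recv 78: fwd; pos2(id76) recv 62: drop
Round 5: pos2(id76) recv 78: fwd
Round 6: pos3(id78) recv 78: ELECTED
Message ID 45 originates at pos 5; dropped at pos 2 in round 3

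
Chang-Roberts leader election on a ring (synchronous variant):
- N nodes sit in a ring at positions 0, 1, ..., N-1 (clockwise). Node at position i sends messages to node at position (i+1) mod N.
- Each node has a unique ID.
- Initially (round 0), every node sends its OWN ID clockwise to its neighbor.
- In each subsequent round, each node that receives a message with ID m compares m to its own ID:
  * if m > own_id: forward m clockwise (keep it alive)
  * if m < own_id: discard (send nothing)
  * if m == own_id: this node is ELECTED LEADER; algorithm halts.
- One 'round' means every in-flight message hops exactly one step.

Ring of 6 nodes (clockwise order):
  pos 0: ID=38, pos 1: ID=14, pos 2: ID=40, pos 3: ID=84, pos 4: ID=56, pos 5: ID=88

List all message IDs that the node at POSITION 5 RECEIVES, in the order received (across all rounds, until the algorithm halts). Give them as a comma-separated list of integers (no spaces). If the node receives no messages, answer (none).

Answer: 56,84,88

Derivation:
Round 1: pos1(id14) recv 38: fwd; pos2(id40) recv 14: drop; pos3(id84) recv 40: drop; pos4(id56) recv 84: fwd; pos5(id88) recv 56: drop; pos0(id38) recv 88: fwd
Round 2: pos2(id40) recv 38: drop; pos5(id88) recv 84: drop; pos1(id14) recv 88: fwd
Round 3: pos2(id40) recv 88: fwd
Round 4: pos3(id84) recv 88: fwd
Round 5: pos4(id56) recv 88: fwd
Round 6: pos5(id88) recv 88: ELECTED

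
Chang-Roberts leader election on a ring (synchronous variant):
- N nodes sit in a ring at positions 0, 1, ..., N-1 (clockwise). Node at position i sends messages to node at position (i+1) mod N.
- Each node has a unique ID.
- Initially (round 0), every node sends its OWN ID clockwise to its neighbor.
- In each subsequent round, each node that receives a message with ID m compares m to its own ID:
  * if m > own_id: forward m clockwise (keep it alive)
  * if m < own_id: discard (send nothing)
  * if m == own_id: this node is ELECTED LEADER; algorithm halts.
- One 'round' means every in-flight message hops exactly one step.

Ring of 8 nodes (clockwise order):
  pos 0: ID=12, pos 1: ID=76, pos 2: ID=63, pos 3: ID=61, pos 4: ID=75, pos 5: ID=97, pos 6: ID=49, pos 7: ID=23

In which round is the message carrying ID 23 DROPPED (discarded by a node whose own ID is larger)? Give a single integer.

Answer: 2

Derivation:
Round 1: pos1(id76) recv 12: drop; pos2(id63) recv 76: fwd; pos3(id61) recv 63: fwd; pos4(id75) recv 61: drop; pos5(id97) recv 75: drop; pos6(id49) recv 97: fwd; pos7(id23) recv 49: fwd; pos0(id12) recv 23: fwd
Round 2: pos3(id61) recv 76: fwd; pos4(id75) recv 63: drop; pos7(id23) recv 97: fwd; pos0(id12) recv 49: fwd; pos1(id76) recv 23: drop
Round 3: pos4(id75) recv 76: fwd; pos0(id12) recv 97: fwd; pos1(id76) recv 49: drop
Round 4: pos5(id97) recv 76: drop; pos1(id76) recv 97: fwd
Round 5: pos2(id63) recv 97: fwd
Round 6: pos3(id61) recv 97: fwd
Round 7: pos4(id75) recv 97: fwd
Round 8: pos5(id97) recv 97: ELECTED
Message ID 23 originates at pos 7; dropped at pos 1 in round 2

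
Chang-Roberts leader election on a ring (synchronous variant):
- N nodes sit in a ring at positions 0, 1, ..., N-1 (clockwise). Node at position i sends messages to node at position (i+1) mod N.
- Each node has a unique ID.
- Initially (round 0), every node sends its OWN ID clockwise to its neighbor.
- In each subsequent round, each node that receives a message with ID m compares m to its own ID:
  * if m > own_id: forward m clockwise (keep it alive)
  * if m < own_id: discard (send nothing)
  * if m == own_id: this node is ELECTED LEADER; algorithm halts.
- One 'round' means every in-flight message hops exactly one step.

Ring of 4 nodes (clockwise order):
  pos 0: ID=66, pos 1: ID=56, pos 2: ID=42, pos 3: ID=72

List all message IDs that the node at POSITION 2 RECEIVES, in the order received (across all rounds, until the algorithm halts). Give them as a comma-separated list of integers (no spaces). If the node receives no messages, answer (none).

Round 1: pos1(id56) recv 66: fwd; pos2(id42) recv 56: fwd; pos3(id72) recv 42: drop; pos0(id66) recv 72: fwd
Round 2: pos2(id42) recv 66: fwd; pos3(id72) recv 56: drop; pos1(id56) recv 72: fwd
Round 3: pos3(id72) recv 66: drop; pos2(id42) recv 72: fwd
Round 4: pos3(id72) recv 72: ELECTED

Answer: 56,66,72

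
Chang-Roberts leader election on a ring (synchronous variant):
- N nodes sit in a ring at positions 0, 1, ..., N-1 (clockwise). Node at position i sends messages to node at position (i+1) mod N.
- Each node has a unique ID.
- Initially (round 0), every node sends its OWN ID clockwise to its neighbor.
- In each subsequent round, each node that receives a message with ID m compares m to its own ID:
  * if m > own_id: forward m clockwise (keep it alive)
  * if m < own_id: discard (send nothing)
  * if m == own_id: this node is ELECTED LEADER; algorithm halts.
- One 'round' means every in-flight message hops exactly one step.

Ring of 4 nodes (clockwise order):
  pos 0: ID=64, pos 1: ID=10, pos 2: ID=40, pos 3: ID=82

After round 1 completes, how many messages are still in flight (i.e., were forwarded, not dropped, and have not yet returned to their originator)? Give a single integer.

Answer: 2

Derivation:
Round 1: pos1(id10) recv 64: fwd; pos2(id40) recv 10: drop; pos3(id82) recv 40: drop; pos0(id64) recv 82: fwd
After round 1: 2 messages still in flight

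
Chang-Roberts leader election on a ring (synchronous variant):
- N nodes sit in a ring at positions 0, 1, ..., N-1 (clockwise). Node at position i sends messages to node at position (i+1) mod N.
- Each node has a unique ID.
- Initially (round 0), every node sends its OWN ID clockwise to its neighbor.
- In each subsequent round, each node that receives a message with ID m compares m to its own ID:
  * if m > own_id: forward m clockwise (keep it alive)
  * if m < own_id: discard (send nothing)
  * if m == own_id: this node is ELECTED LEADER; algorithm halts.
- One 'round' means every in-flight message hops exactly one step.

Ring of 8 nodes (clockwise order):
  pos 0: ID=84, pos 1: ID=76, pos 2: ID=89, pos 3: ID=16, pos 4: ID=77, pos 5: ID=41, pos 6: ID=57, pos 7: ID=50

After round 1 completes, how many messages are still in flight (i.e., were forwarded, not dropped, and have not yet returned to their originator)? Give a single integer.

Round 1: pos1(id76) recv 84: fwd; pos2(id89) recv 76: drop; pos3(id16) recv 89: fwd; pos4(id77) recv 16: drop; pos5(id41) recv 77: fwd; pos6(id57) recv 41: drop; pos7(id50) recv 57: fwd; pos0(id84) recv 50: drop
After round 1: 4 messages still in flight

Answer: 4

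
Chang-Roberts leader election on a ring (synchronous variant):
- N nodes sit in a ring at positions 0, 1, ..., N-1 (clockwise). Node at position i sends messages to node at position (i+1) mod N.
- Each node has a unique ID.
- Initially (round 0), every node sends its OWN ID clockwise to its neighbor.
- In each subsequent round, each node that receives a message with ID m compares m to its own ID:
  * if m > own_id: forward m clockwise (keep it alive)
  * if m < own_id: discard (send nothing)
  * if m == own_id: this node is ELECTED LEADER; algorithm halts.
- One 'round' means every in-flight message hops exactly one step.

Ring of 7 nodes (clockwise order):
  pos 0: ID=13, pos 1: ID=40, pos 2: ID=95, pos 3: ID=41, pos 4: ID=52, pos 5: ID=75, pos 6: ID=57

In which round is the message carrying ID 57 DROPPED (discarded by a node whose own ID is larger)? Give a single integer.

Answer: 3

Derivation:
Round 1: pos1(id40) recv 13: drop; pos2(id95) recv 40: drop; pos3(id41) recv 95: fwd; pos4(id52) recv 41: drop; pos5(id75) recv 52: drop; pos6(id57) recv 75: fwd; pos0(id13) recv 57: fwd
Round 2: pos4(id52) recv 95: fwd; pos0(id13) recv 75: fwd; pos1(id40) recv 57: fwd
Round 3: pos5(id75) recv 95: fwd; pos1(id40) recv 75: fwd; pos2(id95) recv 57: drop
Round 4: pos6(id57) recv 95: fwd; pos2(id95) recv 75: drop
Round 5: pos0(id13) recv 95: fwd
Round 6: pos1(id40) recv 95: fwd
Round 7: pos2(id95) recv 95: ELECTED
Message ID 57 originates at pos 6; dropped at pos 2 in round 3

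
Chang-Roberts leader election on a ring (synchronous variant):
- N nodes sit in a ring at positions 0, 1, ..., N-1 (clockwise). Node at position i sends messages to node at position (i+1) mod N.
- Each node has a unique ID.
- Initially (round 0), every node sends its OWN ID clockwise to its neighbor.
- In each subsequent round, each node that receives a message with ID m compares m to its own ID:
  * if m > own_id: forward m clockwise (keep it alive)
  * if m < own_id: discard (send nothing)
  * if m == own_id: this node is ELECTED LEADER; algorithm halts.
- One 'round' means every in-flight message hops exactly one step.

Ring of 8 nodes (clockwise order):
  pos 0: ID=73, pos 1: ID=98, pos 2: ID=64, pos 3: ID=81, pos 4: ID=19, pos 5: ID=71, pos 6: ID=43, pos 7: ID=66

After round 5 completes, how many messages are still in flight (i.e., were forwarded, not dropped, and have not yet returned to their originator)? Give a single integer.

Round 1: pos1(id98) recv 73: drop; pos2(id64) recv 98: fwd; pos3(id81) recv 64: drop; pos4(id19) recv 81: fwd; pos5(id71) recv 19: drop; pos6(id43) recv 71: fwd; pos7(id66) recv 43: drop; pos0(id73) recv 66: drop
Round 2: pos3(id81) recv 98: fwd; pos5(id71) recv 81: fwd; pos7(id66) recv 71: fwd
Round 3: pos4(id19) recv 98: fwd; pos6(id43) recv 81: fwd; pos0(id73) recv 71: drop
Round 4: pos5(id71) recv 98: fwd; pos7(id66) recv 81: fwd
Round 5: pos6(id43) recv 98: fwd; pos0(id73) recv 81: fwd
After round 5: 2 messages still in flight

Answer: 2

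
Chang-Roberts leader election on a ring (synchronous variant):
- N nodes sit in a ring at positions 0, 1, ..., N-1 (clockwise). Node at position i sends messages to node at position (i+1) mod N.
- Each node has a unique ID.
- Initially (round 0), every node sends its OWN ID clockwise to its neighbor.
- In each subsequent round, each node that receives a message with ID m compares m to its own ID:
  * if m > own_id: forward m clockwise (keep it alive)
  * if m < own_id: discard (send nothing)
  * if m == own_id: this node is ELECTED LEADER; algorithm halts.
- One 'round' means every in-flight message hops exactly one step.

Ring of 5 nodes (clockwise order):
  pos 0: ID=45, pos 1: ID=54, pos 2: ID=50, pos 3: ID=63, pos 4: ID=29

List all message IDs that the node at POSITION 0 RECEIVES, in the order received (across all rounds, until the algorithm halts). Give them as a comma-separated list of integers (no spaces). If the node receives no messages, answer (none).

Round 1: pos1(id54) recv 45: drop; pos2(id50) recv 54: fwd; pos3(id63) recv 50: drop; pos4(id29) recv 63: fwd; pos0(id45) recv 29: drop
Round 2: pos3(id63) recv 54: drop; pos0(id45) recv 63: fwd
Round 3: pos1(id54) recv 63: fwd
Round 4: pos2(id50) recv 63: fwd
Round 5: pos3(id63) recv 63: ELECTED

Answer: 29,63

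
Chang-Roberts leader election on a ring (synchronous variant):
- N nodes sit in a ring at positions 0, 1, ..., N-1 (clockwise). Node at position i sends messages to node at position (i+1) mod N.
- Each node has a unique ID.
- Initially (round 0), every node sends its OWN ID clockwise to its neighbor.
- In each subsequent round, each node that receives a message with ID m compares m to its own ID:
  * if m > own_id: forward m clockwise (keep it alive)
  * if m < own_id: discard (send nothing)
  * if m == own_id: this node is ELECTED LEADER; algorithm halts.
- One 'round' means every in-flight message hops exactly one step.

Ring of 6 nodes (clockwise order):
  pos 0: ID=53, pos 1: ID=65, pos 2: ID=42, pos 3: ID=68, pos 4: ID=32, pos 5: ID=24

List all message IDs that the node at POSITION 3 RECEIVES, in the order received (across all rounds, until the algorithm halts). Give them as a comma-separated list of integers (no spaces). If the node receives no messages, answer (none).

Answer: 42,65,68

Derivation:
Round 1: pos1(id65) recv 53: drop; pos2(id42) recv 65: fwd; pos3(id68) recv 42: drop; pos4(id32) recv 68: fwd; pos5(id24) recv 32: fwd; pos0(id53) recv 24: drop
Round 2: pos3(id68) recv 65: drop; pos5(id24) recv 68: fwd; pos0(id53) recv 32: drop
Round 3: pos0(id53) recv 68: fwd
Round 4: pos1(id65) recv 68: fwd
Round 5: pos2(id42) recv 68: fwd
Round 6: pos3(id68) recv 68: ELECTED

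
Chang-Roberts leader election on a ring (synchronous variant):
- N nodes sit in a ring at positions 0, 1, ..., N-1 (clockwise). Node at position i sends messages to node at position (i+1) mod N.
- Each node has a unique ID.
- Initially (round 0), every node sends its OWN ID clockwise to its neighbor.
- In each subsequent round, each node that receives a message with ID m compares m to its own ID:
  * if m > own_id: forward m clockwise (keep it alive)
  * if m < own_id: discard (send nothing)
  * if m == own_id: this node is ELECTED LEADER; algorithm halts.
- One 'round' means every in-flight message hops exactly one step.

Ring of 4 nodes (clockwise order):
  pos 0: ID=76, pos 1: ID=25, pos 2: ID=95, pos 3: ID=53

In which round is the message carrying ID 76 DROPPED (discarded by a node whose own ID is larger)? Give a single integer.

Round 1: pos1(id25) recv 76: fwd; pos2(id95) recv 25: drop; pos3(id53) recv 95: fwd; pos0(id76) recv 53: drop
Round 2: pos2(id95) recv 76: drop; pos0(id76) recv 95: fwd
Round 3: pos1(id25) recv 95: fwd
Round 4: pos2(id95) recv 95: ELECTED
Message ID 76 originates at pos 0; dropped at pos 2 in round 2

Answer: 2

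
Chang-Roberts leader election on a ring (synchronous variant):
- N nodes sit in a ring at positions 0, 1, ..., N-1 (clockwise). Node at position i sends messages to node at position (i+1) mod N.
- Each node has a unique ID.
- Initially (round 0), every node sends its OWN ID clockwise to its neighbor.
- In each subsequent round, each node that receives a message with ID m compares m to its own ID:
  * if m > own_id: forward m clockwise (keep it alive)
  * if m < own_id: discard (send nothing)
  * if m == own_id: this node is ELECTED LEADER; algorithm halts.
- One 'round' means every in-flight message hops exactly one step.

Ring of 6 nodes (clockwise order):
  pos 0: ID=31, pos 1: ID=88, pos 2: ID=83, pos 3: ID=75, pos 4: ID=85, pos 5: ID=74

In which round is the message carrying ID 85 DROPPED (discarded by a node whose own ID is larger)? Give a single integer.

Answer: 3

Derivation:
Round 1: pos1(id88) recv 31: drop; pos2(id83) recv 88: fwd; pos3(id75) recv 83: fwd; pos4(id85) recv 75: drop; pos5(id74) recv 85: fwd; pos0(id31) recv 74: fwd
Round 2: pos3(id75) recv 88: fwd; pos4(id85) recv 83: drop; pos0(id31) recv 85: fwd; pos1(id88) recv 74: drop
Round 3: pos4(id85) recv 88: fwd; pos1(id88) recv 85: drop
Round 4: pos5(id74) recv 88: fwd
Round 5: pos0(id31) recv 88: fwd
Round 6: pos1(id88) recv 88: ELECTED
Message ID 85 originates at pos 4; dropped at pos 1 in round 3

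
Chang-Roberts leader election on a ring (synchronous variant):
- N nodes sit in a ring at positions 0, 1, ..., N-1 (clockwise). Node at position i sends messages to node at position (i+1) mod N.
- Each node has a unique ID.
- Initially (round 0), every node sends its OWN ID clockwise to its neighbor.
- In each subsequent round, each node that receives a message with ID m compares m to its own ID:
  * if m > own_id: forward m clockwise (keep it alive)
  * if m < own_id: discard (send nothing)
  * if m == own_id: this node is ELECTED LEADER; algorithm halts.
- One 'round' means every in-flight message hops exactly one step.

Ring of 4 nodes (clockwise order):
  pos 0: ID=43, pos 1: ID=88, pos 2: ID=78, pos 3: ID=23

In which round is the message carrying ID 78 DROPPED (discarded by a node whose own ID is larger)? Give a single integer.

Answer: 3

Derivation:
Round 1: pos1(id88) recv 43: drop; pos2(id78) recv 88: fwd; pos3(id23) recv 78: fwd; pos0(id43) recv 23: drop
Round 2: pos3(id23) recv 88: fwd; pos0(id43) recv 78: fwd
Round 3: pos0(id43) recv 88: fwd; pos1(id88) recv 78: drop
Round 4: pos1(id88) recv 88: ELECTED
Message ID 78 originates at pos 2; dropped at pos 1 in round 3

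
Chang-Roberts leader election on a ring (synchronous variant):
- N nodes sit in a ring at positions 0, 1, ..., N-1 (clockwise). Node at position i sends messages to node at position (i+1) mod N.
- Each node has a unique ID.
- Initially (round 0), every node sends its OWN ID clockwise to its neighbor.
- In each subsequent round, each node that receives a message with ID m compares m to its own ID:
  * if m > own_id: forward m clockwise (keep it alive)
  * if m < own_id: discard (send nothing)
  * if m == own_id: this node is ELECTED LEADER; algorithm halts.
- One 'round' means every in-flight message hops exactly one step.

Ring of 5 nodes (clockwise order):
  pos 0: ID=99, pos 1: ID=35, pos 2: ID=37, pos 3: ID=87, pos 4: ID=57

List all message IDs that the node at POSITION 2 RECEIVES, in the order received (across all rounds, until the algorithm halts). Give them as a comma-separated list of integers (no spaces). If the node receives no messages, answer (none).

Answer: 35,99

Derivation:
Round 1: pos1(id35) recv 99: fwd; pos2(id37) recv 35: drop; pos3(id87) recv 37: drop; pos4(id57) recv 87: fwd; pos0(id99) recv 57: drop
Round 2: pos2(id37) recv 99: fwd; pos0(id99) recv 87: drop
Round 3: pos3(id87) recv 99: fwd
Round 4: pos4(id57) recv 99: fwd
Round 5: pos0(id99) recv 99: ELECTED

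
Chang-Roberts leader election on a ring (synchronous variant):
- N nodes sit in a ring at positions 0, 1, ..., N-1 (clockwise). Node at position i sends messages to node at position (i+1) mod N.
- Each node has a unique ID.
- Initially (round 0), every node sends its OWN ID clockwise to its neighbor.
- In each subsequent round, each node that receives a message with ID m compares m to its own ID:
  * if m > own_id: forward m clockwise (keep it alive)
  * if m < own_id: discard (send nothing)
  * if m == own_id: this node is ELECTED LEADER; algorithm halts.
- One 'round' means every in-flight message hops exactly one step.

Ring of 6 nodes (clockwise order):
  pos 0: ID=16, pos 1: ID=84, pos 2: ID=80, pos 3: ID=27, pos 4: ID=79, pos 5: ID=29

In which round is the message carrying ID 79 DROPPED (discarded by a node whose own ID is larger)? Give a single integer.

Answer: 3

Derivation:
Round 1: pos1(id84) recv 16: drop; pos2(id80) recv 84: fwd; pos3(id27) recv 80: fwd; pos4(id79) recv 27: drop; pos5(id29) recv 79: fwd; pos0(id16) recv 29: fwd
Round 2: pos3(id27) recv 84: fwd; pos4(id79) recv 80: fwd; pos0(id16) recv 79: fwd; pos1(id84) recv 29: drop
Round 3: pos4(id79) recv 84: fwd; pos5(id29) recv 80: fwd; pos1(id84) recv 79: drop
Round 4: pos5(id29) recv 84: fwd; pos0(id16) recv 80: fwd
Round 5: pos0(id16) recv 84: fwd; pos1(id84) recv 80: drop
Round 6: pos1(id84) recv 84: ELECTED
Message ID 79 originates at pos 4; dropped at pos 1 in round 3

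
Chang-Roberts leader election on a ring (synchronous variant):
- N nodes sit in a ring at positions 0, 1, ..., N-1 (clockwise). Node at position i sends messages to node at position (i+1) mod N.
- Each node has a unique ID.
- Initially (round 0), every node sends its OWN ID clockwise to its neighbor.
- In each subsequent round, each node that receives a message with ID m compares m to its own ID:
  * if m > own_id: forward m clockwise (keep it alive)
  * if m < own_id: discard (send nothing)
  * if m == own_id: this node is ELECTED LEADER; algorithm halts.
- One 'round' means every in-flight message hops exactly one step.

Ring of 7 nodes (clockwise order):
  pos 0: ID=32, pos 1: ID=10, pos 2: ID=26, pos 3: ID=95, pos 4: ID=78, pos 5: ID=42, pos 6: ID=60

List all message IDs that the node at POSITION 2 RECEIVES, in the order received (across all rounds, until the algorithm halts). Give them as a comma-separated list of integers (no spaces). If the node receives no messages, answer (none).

Answer: 10,32,60,78,95

Derivation:
Round 1: pos1(id10) recv 32: fwd; pos2(id26) recv 10: drop; pos3(id95) recv 26: drop; pos4(id78) recv 95: fwd; pos5(id42) recv 78: fwd; pos6(id60) recv 42: drop; pos0(id32) recv 60: fwd
Round 2: pos2(id26) recv 32: fwd; pos5(id42) recv 95: fwd; pos6(id60) recv 78: fwd; pos1(id10) recv 60: fwd
Round 3: pos3(id95) recv 32: drop; pos6(id60) recv 95: fwd; pos0(id32) recv 78: fwd; pos2(id26) recv 60: fwd
Round 4: pos0(id32) recv 95: fwd; pos1(id10) recv 78: fwd; pos3(id95) recv 60: drop
Round 5: pos1(id10) recv 95: fwd; pos2(id26) recv 78: fwd
Round 6: pos2(id26) recv 95: fwd; pos3(id95) recv 78: drop
Round 7: pos3(id95) recv 95: ELECTED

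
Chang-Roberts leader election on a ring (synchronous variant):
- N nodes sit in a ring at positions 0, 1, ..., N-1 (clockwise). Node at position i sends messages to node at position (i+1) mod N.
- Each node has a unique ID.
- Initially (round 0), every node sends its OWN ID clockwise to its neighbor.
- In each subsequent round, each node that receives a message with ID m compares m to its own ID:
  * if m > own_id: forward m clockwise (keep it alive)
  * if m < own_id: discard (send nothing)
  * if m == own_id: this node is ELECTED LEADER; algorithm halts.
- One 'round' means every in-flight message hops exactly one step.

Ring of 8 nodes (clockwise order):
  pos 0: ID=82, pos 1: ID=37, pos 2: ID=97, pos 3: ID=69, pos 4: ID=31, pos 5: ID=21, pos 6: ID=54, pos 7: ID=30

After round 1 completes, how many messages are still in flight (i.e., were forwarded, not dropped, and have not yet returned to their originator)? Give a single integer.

Answer: 5

Derivation:
Round 1: pos1(id37) recv 82: fwd; pos2(id97) recv 37: drop; pos3(id69) recv 97: fwd; pos4(id31) recv 69: fwd; pos5(id21) recv 31: fwd; pos6(id54) recv 21: drop; pos7(id30) recv 54: fwd; pos0(id82) recv 30: drop
After round 1: 5 messages still in flight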